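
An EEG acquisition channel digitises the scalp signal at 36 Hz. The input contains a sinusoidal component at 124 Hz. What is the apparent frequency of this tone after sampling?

16 Hz

124 Hz mod fs = 16 Hz.
16 Hz ≤ fs/2 = 18 Hz, appears at 16 Hz.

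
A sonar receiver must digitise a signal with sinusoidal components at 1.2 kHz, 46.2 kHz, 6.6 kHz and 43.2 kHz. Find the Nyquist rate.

Highest-frequency component: 46.2 kHz.
Nyquist rate = 2 × 46.2 kHz = 92.4 kHz.

92.4 kHz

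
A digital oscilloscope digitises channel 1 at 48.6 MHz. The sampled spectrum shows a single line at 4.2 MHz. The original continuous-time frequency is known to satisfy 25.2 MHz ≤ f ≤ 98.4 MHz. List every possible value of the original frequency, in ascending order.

Frequencies that alias to 4.2 MHz are k·fs ± 4.2 MHz for integer k ≥ 0.
k=0: 4.2 MHz.
k=1: 44.4 MHz, 52.8 MHz.
k=2: 93 MHz, 101.4 MHz.
k=3: 141.6 MHz, 150 MHz.
Within [25.2 MHz, 98.4 MHz]: 44.4 MHz, 52.8 MHz, 93 MHz.

44.4 MHz, 52.8 MHz, 93 MHz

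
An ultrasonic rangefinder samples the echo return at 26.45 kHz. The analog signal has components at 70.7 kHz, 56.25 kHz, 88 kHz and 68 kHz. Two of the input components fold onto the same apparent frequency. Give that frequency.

fs/2 = 13.225 kHz.
70.7 kHz mod fs = 17.8 kHz.
17.8 kHz > fs/2 = 13.225 kHz, folds to fs − 17.8 kHz = 8.65 kHz.
56.25 kHz mod fs = 3.35 kHz.
3.35 kHz ≤ fs/2 = 13.225 kHz, appears at 3.35 kHz.
88 kHz mod fs = 8.65 kHz.
8.65 kHz ≤ fs/2 = 13.225 kHz, appears at 8.65 kHz.
68 kHz mod fs = 15.1 kHz.
15.1 kHz > fs/2 = 13.225 kHz, folds to fs − 15.1 kHz = 11.35 kHz.
70.7 kHz and 88 kHz both map to 8.65 kHz.

8.65 kHz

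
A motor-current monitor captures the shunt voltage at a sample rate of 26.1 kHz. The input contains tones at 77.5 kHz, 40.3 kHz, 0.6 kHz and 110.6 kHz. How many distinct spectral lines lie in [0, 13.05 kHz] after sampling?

fs/2 = 13.05 kHz.
77.5 kHz mod fs = 25.3 kHz.
25.3 kHz > fs/2 = 13.05 kHz, folds to fs − 25.3 kHz = 0.8 kHz.
40.3 kHz mod fs = 14.2 kHz.
14.2 kHz > fs/2 = 13.05 kHz, folds to fs − 14.2 kHz = 11.9 kHz.
0.6 kHz ≤ fs/2 = 13.05 kHz, passes unchanged.
110.6 kHz mod fs = 6.2 kHz.
6.2 kHz ≤ fs/2 = 13.05 kHz, appears at 6.2 kHz.
Distinct values: {0.6 kHz, 0.8 kHz, 6.2 kHz, 11.9 kHz} → 4.

4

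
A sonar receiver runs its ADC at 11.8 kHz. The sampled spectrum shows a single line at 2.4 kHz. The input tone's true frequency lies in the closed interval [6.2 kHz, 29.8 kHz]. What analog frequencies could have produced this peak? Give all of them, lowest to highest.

9.4 kHz, 14.2 kHz, 21.2 kHz, 26 kHz

Frequencies that alias to 2.4 kHz are k·fs ± 2.4 kHz for integer k ≥ 0.
k=0: 2.4 kHz.
k=1: 9.4 kHz, 14.2 kHz.
k=2: 21.2 kHz, 26 kHz.
k=3: 33 kHz, 37.8 kHz.
Within [6.2 kHz, 29.8 kHz]: 9.4 kHz, 14.2 kHz, 21.2 kHz, 26 kHz.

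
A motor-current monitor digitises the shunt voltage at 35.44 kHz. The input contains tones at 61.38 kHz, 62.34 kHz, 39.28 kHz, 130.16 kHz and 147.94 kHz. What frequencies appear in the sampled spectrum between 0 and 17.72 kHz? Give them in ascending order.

3.84 kHz, 6.18 kHz, 8.54 kHz, 9.5 kHz, 11.6 kHz

fs/2 = 17.72 kHz.
61.38 kHz mod fs = 25.94 kHz.
25.94 kHz > fs/2 = 17.72 kHz, folds to fs − 25.94 kHz = 9.5 kHz.
62.34 kHz mod fs = 26.9 kHz.
26.9 kHz > fs/2 = 17.72 kHz, folds to fs − 26.9 kHz = 8.54 kHz.
39.28 kHz mod fs = 3.84 kHz.
3.84 kHz ≤ fs/2 = 17.72 kHz, appears at 3.84 kHz.
130.16 kHz mod fs = 23.84 kHz.
23.84 kHz > fs/2 = 17.72 kHz, folds to fs − 23.84 kHz = 11.6 kHz.
147.94 kHz mod fs = 6.18 kHz.
6.18 kHz ≤ fs/2 = 17.72 kHz, appears at 6.18 kHz.
Distinct values: {3.84 kHz, 6.18 kHz, 8.54 kHz, 9.5 kHz, 11.6 kHz}.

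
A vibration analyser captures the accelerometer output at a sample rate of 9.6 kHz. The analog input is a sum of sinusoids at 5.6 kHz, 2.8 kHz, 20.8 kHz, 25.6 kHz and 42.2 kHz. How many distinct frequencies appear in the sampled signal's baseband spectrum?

fs/2 = 4.8 kHz.
5.6 kHz > fs/2 = 4.8 kHz, folds to fs − 5.6 kHz = 4 kHz.
2.8 kHz ≤ fs/2 = 4.8 kHz, passes unchanged.
20.8 kHz mod fs = 1.6 kHz.
1.6 kHz ≤ fs/2 = 4.8 kHz, appears at 1.6 kHz.
25.6 kHz mod fs = 6.4 kHz.
6.4 kHz > fs/2 = 4.8 kHz, folds to fs − 6.4 kHz = 3.2 kHz.
42.2 kHz mod fs = 3.8 kHz.
3.8 kHz ≤ fs/2 = 4.8 kHz, appears at 3.8 kHz.
Distinct values: {1.6 kHz, 2.8 kHz, 3.2 kHz, 3.8 kHz, 4 kHz} → 5.

5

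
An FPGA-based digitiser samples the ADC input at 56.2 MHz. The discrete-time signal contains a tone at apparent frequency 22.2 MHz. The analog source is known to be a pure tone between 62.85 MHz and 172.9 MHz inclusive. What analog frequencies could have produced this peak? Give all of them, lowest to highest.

Frequencies that alias to 22.2 MHz are k·fs ± 22.2 MHz for integer k ≥ 0.
k=0: 22.2 MHz.
k=1: 34 MHz, 78.4 MHz.
k=2: 90.2 MHz, 134.6 MHz.
k=3: 146.4 MHz, 190.8 MHz.
k=4: 202.6 MHz, 247 MHz.
Within [62.85 MHz, 172.9 MHz]: 78.4 MHz, 90.2 MHz, 134.6 MHz, 146.4 MHz.

78.4 MHz, 90.2 MHz, 134.6 MHz, 146.4 MHz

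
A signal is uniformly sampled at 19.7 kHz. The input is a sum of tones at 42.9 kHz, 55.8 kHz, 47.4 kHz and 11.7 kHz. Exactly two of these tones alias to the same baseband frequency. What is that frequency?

8 kHz

fs/2 = 9.85 kHz.
42.9 kHz mod fs = 3.5 kHz.
3.5 kHz ≤ fs/2 = 9.85 kHz, appears at 3.5 kHz.
55.8 kHz mod fs = 16.4 kHz.
16.4 kHz > fs/2 = 9.85 kHz, folds to fs − 16.4 kHz = 3.3 kHz.
47.4 kHz mod fs = 8 kHz.
8 kHz ≤ fs/2 = 9.85 kHz, appears at 8 kHz.
11.7 kHz > fs/2 = 9.85 kHz, folds to fs − 11.7 kHz = 8 kHz.
11.7 kHz and 47.4 kHz both map to 8 kHz.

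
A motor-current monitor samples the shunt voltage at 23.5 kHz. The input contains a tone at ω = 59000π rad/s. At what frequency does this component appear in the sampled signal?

6 kHz

ω = 59000π rad/s → f = ω/(2π) = 29500 Hz = 29.5 kHz.
29.5 kHz mod fs = 6 kHz.
6 kHz ≤ fs/2 = 11.75 kHz, appears at 6 kHz.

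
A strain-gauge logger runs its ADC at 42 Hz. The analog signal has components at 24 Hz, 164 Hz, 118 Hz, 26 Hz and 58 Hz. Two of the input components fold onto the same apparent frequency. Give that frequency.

fs/2 = 21 Hz.
24 Hz > fs/2 = 21 Hz, folds to fs − 24 Hz = 18 Hz.
164 Hz mod fs = 38 Hz.
38 Hz > fs/2 = 21 Hz, folds to fs − 38 Hz = 4 Hz.
118 Hz mod fs = 34 Hz.
34 Hz > fs/2 = 21 Hz, folds to fs − 34 Hz = 8 Hz.
26 Hz > fs/2 = 21 Hz, folds to fs − 26 Hz = 16 Hz.
58 Hz mod fs = 16 Hz.
16 Hz ≤ fs/2 = 21 Hz, appears at 16 Hz.
26 Hz and 58 Hz both map to 16 Hz.

16 Hz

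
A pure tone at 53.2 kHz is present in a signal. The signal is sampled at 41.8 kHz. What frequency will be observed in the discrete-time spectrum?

53.2 kHz mod fs = 11.4 kHz.
11.4 kHz ≤ fs/2 = 20.9 kHz, appears at 11.4 kHz.

11.4 kHz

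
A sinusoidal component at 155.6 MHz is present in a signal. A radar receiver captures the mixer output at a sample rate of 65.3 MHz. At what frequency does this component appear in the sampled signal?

155.6 MHz mod fs = 25 MHz.
25 MHz ≤ fs/2 = 32.65 MHz, appears at 25 MHz.

25 MHz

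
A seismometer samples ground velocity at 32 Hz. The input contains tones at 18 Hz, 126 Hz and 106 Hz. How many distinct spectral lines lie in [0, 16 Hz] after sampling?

3

fs/2 = 16 Hz.
18 Hz > fs/2 = 16 Hz, folds to fs − 18 Hz = 14 Hz.
126 Hz mod fs = 30 Hz.
30 Hz > fs/2 = 16 Hz, folds to fs − 30 Hz = 2 Hz.
106 Hz mod fs = 10 Hz.
10 Hz ≤ fs/2 = 16 Hz, appears at 10 Hz.
Distinct values: {2 Hz, 10 Hz, 14 Hz} → 3.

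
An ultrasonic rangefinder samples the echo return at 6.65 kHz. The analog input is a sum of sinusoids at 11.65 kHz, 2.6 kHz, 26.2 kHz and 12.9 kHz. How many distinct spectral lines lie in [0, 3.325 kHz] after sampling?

3

fs/2 = 3.325 kHz.
11.65 kHz mod fs = 5 kHz.
5 kHz > fs/2 = 3.325 kHz, folds to fs − 5 kHz = 1.65 kHz.
2.6 kHz ≤ fs/2 = 3.325 kHz, passes unchanged.
26.2 kHz mod fs = 6.25 kHz.
6.25 kHz > fs/2 = 3.325 kHz, folds to fs − 6.25 kHz = 0.4 kHz.
12.9 kHz mod fs = 6.25 kHz.
6.25 kHz > fs/2 = 3.325 kHz, folds to fs − 6.25 kHz = 0.4 kHz.
Distinct values: {0.4 kHz, 1.65 kHz, 2.6 kHz} → 3.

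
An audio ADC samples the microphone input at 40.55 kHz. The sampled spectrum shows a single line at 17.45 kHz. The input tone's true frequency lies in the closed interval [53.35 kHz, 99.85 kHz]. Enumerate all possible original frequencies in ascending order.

58 kHz, 63.65 kHz, 98.55 kHz

Frequencies that alias to 17.45 kHz are k·fs ± 17.45 kHz for integer k ≥ 0.
k=0: 17.45 kHz.
k=1: 23.1 kHz, 58 kHz.
k=2: 63.65 kHz, 98.55 kHz.
k=3: 104.2 kHz, 139.1 kHz.
Within [53.35 kHz, 99.85 kHz]: 58 kHz, 63.65 kHz, 98.55 kHz.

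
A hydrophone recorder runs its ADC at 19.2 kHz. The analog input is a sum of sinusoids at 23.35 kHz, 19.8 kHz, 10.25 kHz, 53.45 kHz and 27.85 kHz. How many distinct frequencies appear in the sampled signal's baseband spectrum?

4

fs/2 = 9.6 kHz.
23.35 kHz mod fs = 4.15 kHz.
4.15 kHz ≤ fs/2 = 9.6 kHz, appears at 4.15 kHz.
19.8 kHz mod fs = 0.6 kHz.
0.6 kHz ≤ fs/2 = 9.6 kHz, appears at 0.6 kHz.
10.25 kHz > fs/2 = 9.6 kHz, folds to fs − 10.25 kHz = 8.95 kHz.
53.45 kHz mod fs = 15.05 kHz.
15.05 kHz > fs/2 = 9.6 kHz, folds to fs − 15.05 kHz = 4.15 kHz.
27.85 kHz mod fs = 8.65 kHz.
8.65 kHz ≤ fs/2 = 9.6 kHz, appears at 8.65 kHz.
Distinct values: {0.6 kHz, 4.15 kHz, 8.65 kHz, 8.95 kHz} → 4.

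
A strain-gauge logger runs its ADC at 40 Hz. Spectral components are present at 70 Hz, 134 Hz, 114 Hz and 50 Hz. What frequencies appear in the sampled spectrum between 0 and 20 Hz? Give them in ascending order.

6 Hz, 10 Hz, 14 Hz

fs/2 = 20 Hz.
70 Hz mod fs = 30 Hz.
30 Hz > fs/2 = 20 Hz, folds to fs − 30 Hz = 10 Hz.
134 Hz mod fs = 14 Hz.
14 Hz ≤ fs/2 = 20 Hz, appears at 14 Hz.
114 Hz mod fs = 34 Hz.
34 Hz > fs/2 = 20 Hz, folds to fs − 34 Hz = 6 Hz.
50 Hz mod fs = 10 Hz.
10 Hz ≤ fs/2 = 20 Hz, appears at 10 Hz.
Distinct values: {6 Hz, 10 Hz, 14 Hz}.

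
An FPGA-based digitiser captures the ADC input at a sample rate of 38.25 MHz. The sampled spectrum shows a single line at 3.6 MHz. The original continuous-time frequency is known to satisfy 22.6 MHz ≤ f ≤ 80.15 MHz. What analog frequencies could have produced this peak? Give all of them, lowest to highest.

34.65 MHz, 41.85 MHz, 72.9 MHz, 80.1 MHz

Frequencies that alias to 3.6 MHz are k·fs ± 3.6 MHz for integer k ≥ 0.
k=0: 3.6 MHz.
k=1: 34.65 MHz, 41.85 MHz.
k=2: 72.9 MHz, 80.1 MHz.
k=3: 111.15 MHz, 118.35 MHz.
Within [22.6 MHz, 80.15 MHz]: 34.65 MHz, 41.85 MHz, 72.9 MHz, 80.1 MHz.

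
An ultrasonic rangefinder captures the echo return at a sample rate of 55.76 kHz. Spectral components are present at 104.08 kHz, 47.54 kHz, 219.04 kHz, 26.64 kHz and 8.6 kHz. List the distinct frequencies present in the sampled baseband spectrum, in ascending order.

fs/2 = 27.88 kHz.
104.08 kHz mod fs = 48.32 kHz.
48.32 kHz > fs/2 = 27.88 kHz, folds to fs − 48.32 kHz = 7.44 kHz.
47.54 kHz > fs/2 = 27.88 kHz, folds to fs − 47.54 kHz = 8.22 kHz.
219.04 kHz mod fs = 51.76 kHz.
51.76 kHz > fs/2 = 27.88 kHz, folds to fs − 51.76 kHz = 4 kHz.
26.64 kHz ≤ fs/2 = 27.88 kHz, passes unchanged.
8.6 kHz ≤ fs/2 = 27.88 kHz, passes unchanged.
Distinct values: {4 kHz, 7.44 kHz, 8.22 kHz, 8.6 kHz, 26.64 kHz}.

4 kHz, 7.44 kHz, 8.22 kHz, 8.6 kHz, 26.64 kHz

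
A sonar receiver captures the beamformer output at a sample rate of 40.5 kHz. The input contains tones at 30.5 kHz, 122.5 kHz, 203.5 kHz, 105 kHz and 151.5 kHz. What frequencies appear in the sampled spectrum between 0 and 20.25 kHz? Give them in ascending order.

1 kHz, 10 kHz, 10.5 kHz, 16.5 kHz

fs/2 = 20.25 kHz.
30.5 kHz > fs/2 = 20.25 kHz, folds to fs − 30.5 kHz = 10 kHz.
122.5 kHz mod fs = 1 kHz.
1 kHz ≤ fs/2 = 20.25 kHz, appears at 1 kHz.
203.5 kHz mod fs = 1 kHz.
1 kHz ≤ fs/2 = 20.25 kHz, appears at 1 kHz.
105 kHz mod fs = 24 kHz.
24 kHz > fs/2 = 20.25 kHz, folds to fs − 24 kHz = 16.5 kHz.
151.5 kHz mod fs = 30 kHz.
30 kHz > fs/2 = 20.25 kHz, folds to fs − 30 kHz = 10.5 kHz.
Distinct values: {1 kHz, 10 kHz, 10.5 kHz, 16.5 kHz}.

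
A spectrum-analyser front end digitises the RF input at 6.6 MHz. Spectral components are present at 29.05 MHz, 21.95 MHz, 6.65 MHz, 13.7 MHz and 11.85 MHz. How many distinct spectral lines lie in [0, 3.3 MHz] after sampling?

5

fs/2 = 3.3 MHz.
29.05 MHz mod fs = 2.65 MHz.
2.65 MHz ≤ fs/2 = 3.3 MHz, appears at 2.65 MHz.
21.95 MHz mod fs = 2.15 MHz.
2.15 MHz ≤ fs/2 = 3.3 MHz, appears at 2.15 MHz.
6.65 MHz mod fs = 0.05 MHz.
0.05 MHz ≤ fs/2 = 3.3 MHz, appears at 0.05 MHz.
13.7 MHz mod fs = 0.5 MHz.
0.5 MHz ≤ fs/2 = 3.3 MHz, appears at 0.5 MHz.
11.85 MHz mod fs = 5.25 MHz.
5.25 MHz > fs/2 = 3.3 MHz, folds to fs − 5.25 MHz = 1.35 MHz.
Distinct values: {0.05 MHz, 0.5 MHz, 1.35 MHz, 2.15 MHz, 2.65 MHz} → 5.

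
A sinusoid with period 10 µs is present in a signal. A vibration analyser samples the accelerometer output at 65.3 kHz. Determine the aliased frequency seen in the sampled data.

30.6 kHz

T = 10 µs → f = 1/T = 100 kHz.
100 kHz mod fs = 34.7 kHz.
34.7 kHz > fs/2 = 32.65 kHz, folds to fs − 34.7 kHz = 30.6 kHz.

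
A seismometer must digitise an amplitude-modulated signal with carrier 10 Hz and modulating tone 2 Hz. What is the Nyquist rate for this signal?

24 Hz

AM sidebands sit at fc ± fm = 8 Hz and 12 Hz.
Highest-frequency component: 12 Hz.
Nyquist rate = 2 × 12 Hz = 24 Hz.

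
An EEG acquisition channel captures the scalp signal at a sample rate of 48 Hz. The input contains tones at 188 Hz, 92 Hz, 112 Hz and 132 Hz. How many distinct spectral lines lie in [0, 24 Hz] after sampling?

3

fs/2 = 24 Hz.
188 Hz mod fs = 44 Hz.
44 Hz > fs/2 = 24 Hz, folds to fs − 44 Hz = 4 Hz.
92 Hz mod fs = 44 Hz.
44 Hz > fs/2 = 24 Hz, folds to fs − 44 Hz = 4 Hz.
112 Hz mod fs = 16 Hz.
16 Hz ≤ fs/2 = 24 Hz, appears at 16 Hz.
132 Hz mod fs = 36 Hz.
36 Hz > fs/2 = 24 Hz, folds to fs − 36 Hz = 12 Hz.
Distinct values: {4 Hz, 12 Hz, 16 Hz} → 3.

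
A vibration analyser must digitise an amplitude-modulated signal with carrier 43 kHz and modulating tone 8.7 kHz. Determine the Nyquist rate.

103.4 kHz

AM sidebands sit at fc ± fm = 34.3 kHz and 51.7 kHz.
Highest-frequency component: 51.7 kHz.
Nyquist rate = 2 × 51.7 kHz = 103.4 kHz.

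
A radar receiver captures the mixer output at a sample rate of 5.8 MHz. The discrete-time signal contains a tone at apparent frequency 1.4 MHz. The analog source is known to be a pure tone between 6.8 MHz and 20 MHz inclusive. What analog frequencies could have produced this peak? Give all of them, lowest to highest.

7.2 MHz, 10.2 MHz, 13 MHz, 16 MHz, 18.8 MHz

Frequencies that alias to 1.4 MHz are k·fs ± 1.4 MHz for integer k ≥ 0.
k=0: 1.4 MHz.
k=1: 4.4 MHz, 7.2 MHz.
k=2: 10.2 MHz, 13 MHz.
k=3: 16 MHz, 18.8 MHz.
k=4: 21.8 MHz, 24.6 MHz.
Within [6.8 MHz, 20 MHz]: 7.2 MHz, 10.2 MHz, 13 MHz, 16 MHz, 18.8 MHz.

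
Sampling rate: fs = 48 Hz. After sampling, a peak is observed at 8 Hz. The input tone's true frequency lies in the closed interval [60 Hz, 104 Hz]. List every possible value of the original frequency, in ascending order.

88 Hz, 104 Hz

Frequencies that alias to 8 Hz are k·fs ± 8 Hz for integer k ≥ 0.
k=0: 8 Hz.
k=1: 40 Hz, 56 Hz.
k=2: 88 Hz, 104 Hz.
k=3: 136 Hz, 152 Hz.
Within [60 Hz, 104 Hz]: 88 Hz, 104 Hz.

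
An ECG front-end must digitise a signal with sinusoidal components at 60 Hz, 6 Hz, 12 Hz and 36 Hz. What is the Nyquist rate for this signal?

120 Hz

Highest-frequency component: 60 Hz.
Nyquist rate = 2 × 60 Hz = 120 Hz.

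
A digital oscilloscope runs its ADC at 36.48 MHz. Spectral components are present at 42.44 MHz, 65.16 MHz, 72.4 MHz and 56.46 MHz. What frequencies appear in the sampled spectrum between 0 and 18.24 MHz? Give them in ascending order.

fs/2 = 18.24 MHz.
42.44 MHz mod fs = 5.96 MHz.
5.96 MHz ≤ fs/2 = 18.24 MHz, appears at 5.96 MHz.
65.16 MHz mod fs = 28.68 MHz.
28.68 MHz > fs/2 = 18.24 MHz, folds to fs − 28.68 MHz = 7.8 MHz.
72.4 MHz mod fs = 35.92 MHz.
35.92 MHz > fs/2 = 18.24 MHz, folds to fs − 35.92 MHz = 0.56 MHz.
56.46 MHz mod fs = 19.98 MHz.
19.98 MHz > fs/2 = 18.24 MHz, folds to fs − 19.98 MHz = 16.5 MHz.
Distinct values: {0.56 MHz, 5.96 MHz, 7.8 MHz, 16.5 MHz}.

0.56 MHz, 5.96 MHz, 7.8 MHz, 16.5 MHz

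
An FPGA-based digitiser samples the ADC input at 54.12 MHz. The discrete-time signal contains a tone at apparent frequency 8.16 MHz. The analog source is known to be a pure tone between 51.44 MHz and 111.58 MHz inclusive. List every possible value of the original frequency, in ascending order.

62.28 MHz, 100.08 MHz

Frequencies that alias to 8.16 MHz are k·fs ± 8.16 MHz for integer k ≥ 0.
k=0: 8.16 MHz.
k=1: 45.96 MHz, 62.28 MHz.
k=2: 100.08 MHz, 116.4 MHz.
k=3: 154.2 MHz, 170.52 MHz.
Within [51.44 MHz, 111.58 MHz]: 62.28 MHz, 100.08 MHz.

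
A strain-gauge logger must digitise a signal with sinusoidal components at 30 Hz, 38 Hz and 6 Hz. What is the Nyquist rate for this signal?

76 Hz

Highest-frequency component: 38 Hz.
Nyquist rate = 2 × 38 Hz = 76 Hz.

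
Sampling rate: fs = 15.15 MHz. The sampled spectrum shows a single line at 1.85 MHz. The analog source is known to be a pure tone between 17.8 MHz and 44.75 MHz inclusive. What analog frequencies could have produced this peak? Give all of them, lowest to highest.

Frequencies that alias to 1.85 MHz are k·fs ± 1.85 MHz for integer k ≥ 0.
k=0: 1.85 MHz.
k=1: 13.3 MHz, 17 MHz.
k=2: 28.45 MHz, 32.15 MHz.
k=3: 43.6 MHz, 47.3 MHz.
k=4: 58.75 MHz, 62.45 MHz.
Within [17.8 MHz, 44.75 MHz]: 28.45 MHz, 32.15 MHz, 43.6 MHz.

28.45 MHz, 32.15 MHz, 43.6 MHz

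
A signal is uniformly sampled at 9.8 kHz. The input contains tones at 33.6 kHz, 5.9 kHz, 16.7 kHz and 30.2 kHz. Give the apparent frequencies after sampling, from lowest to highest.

0.8 kHz, 2.9 kHz, 3.9 kHz, 4.2 kHz

fs/2 = 4.9 kHz.
33.6 kHz mod fs = 4.2 kHz.
4.2 kHz ≤ fs/2 = 4.9 kHz, appears at 4.2 kHz.
5.9 kHz > fs/2 = 4.9 kHz, folds to fs − 5.9 kHz = 3.9 kHz.
16.7 kHz mod fs = 6.9 kHz.
6.9 kHz > fs/2 = 4.9 kHz, folds to fs − 6.9 kHz = 2.9 kHz.
30.2 kHz mod fs = 0.8 kHz.
0.8 kHz ≤ fs/2 = 4.9 kHz, appears at 0.8 kHz.
Distinct values: {0.8 kHz, 2.9 kHz, 3.9 kHz, 4.2 kHz}.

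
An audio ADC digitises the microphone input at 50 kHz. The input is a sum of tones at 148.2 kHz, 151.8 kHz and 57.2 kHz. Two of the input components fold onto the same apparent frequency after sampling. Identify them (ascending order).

fs/2 = 25 kHz.
148.2 kHz mod fs = 48.2 kHz.
48.2 kHz > fs/2 = 25 kHz, folds to fs − 48.2 kHz = 1.8 kHz.
151.8 kHz mod fs = 1.8 kHz.
1.8 kHz ≤ fs/2 = 25 kHz, appears at 1.8 kHz.
57.2 kHz mod fs = 7.2 kHz.
7.2 kHz ≤ fs/2 = 25 kHz, appears at 7.2 kHz.
148.2 kHz and 151.8 kHz both map to 1.8 kHz.

148.2 kHz, 151.8 kHz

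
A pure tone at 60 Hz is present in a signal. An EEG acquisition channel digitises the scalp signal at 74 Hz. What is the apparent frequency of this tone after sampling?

14 Hz

60 Hz > fs/2 = 37 Hz, folds to fs − 60 Hz = 14 Hz.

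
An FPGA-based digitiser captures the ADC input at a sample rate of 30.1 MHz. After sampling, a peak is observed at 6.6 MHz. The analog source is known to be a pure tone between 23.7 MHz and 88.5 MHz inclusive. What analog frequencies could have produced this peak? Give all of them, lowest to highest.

Frequencies that alias to 6.6 MHz are k·fs ± 6.6 MHz for integer k ≥ 0.
k=0: 6.6 MHz.
k=1: 23.5 MHz, 36.7 MHz.
k=2: 53.6 MHz, 66.8 MHz.
k=3: 83.7 MHz, 96.9 MHz.
k=4: 113.8 MHz, 127 MHz.
Within [23.7 MHz, 88.5 MHz]: 36.7 MHz, 53.6 MHz, 66.8 MHz, 83.7 MHz.

36.7 MHz, 53.6 MHz, 66.8 MHz, 83.7 MHz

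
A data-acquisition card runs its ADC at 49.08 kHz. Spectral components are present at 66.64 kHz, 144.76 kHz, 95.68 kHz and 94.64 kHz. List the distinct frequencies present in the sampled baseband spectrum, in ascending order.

fs/2 = 24.54 kHz.
66.64 kHz mod fs = 17.56 kHz.
17.56 kHz ≤ fs/2 = 24.54 kHz, appears at 17.56 kHz.
144.76 kHz mod fs = 46.6 kHz.
46.6 kHz > fs/2 = 24.54 kHz, folds to fs − 46.6 kHz = 2.48 kHz.
95.68 kHz mod fs = 46.6 kHz.
46.6 kHz > fs/2 = 24.54 kHz, folds to fs − 46.6 kHz = 2.48 kHz.
94.64 kHz mod fs = 45.56 kHz.
45.56 kHz > fs/2 = 24.54 kHz, folds to fs − 45.56 kHz = 3.52 kHz.
Distinct values: {2.48 kHz, 3.52 kHz, 17.56 kHz}.

2.48 kHz, 3.52 kHz, 17.56 kHz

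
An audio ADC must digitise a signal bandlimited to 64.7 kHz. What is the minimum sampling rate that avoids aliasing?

Nyquist rate = 2 × 64.7 kHz = 129.4 kHz.

129.4 kHz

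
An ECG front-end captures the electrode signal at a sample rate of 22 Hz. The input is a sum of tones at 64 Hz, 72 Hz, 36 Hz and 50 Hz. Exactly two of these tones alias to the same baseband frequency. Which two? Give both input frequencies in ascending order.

50 Hz, 72 Hz

fs/2 = 11 Hz.
64 Hz mod fs = 20 Hz.
20 Hz > fs/2 = 11 Hz, folds to fs − 20 Hz = 2 Hz.
72 Hz mod fs = 6 Hz.
6 Hz ≤ fs/2 = 11 Hz, appears at 6 Hz.
36 Hz mod fs = 14 Hz.
14 Hz > fs/2 = 11 Hz, folds to fs − 14 Hz = 8 Hz.
50 Hz mod fs = 6 Hz.
6 Hz ≤ fs/2 = 11 Hz, appears at 6 Hz.
50 Hz and 72 Hz both map to 6 Hz.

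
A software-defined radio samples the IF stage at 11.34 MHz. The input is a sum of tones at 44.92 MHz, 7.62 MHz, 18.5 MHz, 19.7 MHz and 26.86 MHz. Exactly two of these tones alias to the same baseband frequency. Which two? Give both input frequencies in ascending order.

fs/2 = 5.67 MHz.
44.92 MHz mod fs = 10.9 MHz.
10.9 MHz > fs/2 = 5.67 MHz, folds to fs − 10.9 MHz = 0.44 MHz.
7.62 MHz > fs/2 = 5.67 MHz, folds to fs − 7.62 MHz = 3.72 MHz.
18.5 MHz mod fs = 7.16 MHz.
7.16 MHz > fs/2 = 5.67 MHz, folds to fs − 7.16 MHz = 4.18 MHz.
19.7 MHz mod fs = 8.36 MHz.
8.36 MHz > fs/2 = 5.67 MHz, folds to fs − 8.36 MHz = 2.98 MHz.
26.86 MHz mod fs = 4.18 MHz.
4.18 MHz ≤ fs/2 = 5.67 MHz, appears at 4.18 MHz.
18.5 MHz and 26.86 MHz both map to 4.18 MHz.

18.5 MHz, 26.86 MHz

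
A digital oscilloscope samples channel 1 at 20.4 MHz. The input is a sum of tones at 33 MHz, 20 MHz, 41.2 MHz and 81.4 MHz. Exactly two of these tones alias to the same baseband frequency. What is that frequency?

fs/2 = 10.2 MHz.
33 MHz mod fs = 12.6 MHz.
12.6 MHz > fs/2 = 10.2 MHz, folds to fs − 12.6 MHz = 7.8 MHz.
20 MHz > fs/2 = 10.2 MHz, folds to fs − 20 MHz = 0.4 MHz.
41.2 MHz mod fs = 0.4 MHz.
0.4 MHz ≤ fs/2 = 10.2 MHz, appears at 0.4 MHz.
81.4 MHz mod fs = 20.2 MHz.
20.2 MHz > fs/2 = 10.2 MHz, folds to fs − 20.2 MHz = 0.2 MHz.
20 MHz and 41.2 MHz both map to 0.4 MHz.

0.4 MHz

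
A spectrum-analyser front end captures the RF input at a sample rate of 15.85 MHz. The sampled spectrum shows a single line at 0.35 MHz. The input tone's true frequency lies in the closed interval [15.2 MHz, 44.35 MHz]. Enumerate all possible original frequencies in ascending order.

15.5 MHz, 16.2 MHz, 31.35 MHz, 32.05 MHz

Frequencies that alias to 0.35 MHz are k·fs ± 0.35 MHz for integer k ≥ 0.
k=0: 0.35 MHz.
k=1: 15.5 MHz, 16.2 MHz.
k=2: 31.35 MHz, 32.05 MHz.
k=3: 47.2 MHz, 47.9 MHz.
Within [15.2 MHz, 44.35 MHz]: 15.5 MHz, 16.2 MHz, 31.35 MHz, 32.05 MHz.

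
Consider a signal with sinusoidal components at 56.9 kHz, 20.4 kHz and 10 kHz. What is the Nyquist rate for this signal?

Highest-frequency component: 56.9 kHz.
Nyquist rate = 2 × 56.9 kHz = 113.8 kHz.

113.8 kHz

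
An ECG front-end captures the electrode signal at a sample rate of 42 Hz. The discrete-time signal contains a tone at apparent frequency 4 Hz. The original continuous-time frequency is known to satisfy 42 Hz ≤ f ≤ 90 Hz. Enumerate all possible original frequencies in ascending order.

Frequencies that alias to 4 Hz are k·fs ± 4 Hz for integer k ≥ 0.
k=0: 4 Hz.
k=1: 38 Hz, 46 Hz.
k=2: 80 Hz, 88 Hz.
k=3: 122 Hz, 130 Hz.
Within [42 Hz, 90 Hz]: 46 Hz, 80 Hz, 88 Hz.

46 Hz, 80 Hz, 88 Hz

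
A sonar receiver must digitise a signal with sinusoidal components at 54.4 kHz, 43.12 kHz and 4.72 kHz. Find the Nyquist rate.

108.8 kHz

Highest-frequency component: 54.4 kHz.
Nyquist rate = 2 × 54.4 kHz = 108.8 kHz.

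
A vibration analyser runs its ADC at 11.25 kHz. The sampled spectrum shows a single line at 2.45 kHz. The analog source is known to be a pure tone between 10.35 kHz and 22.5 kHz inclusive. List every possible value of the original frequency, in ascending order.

13.7 kHz, 20.05 kHz

Frequencies that alias to 2.45 kHz are k·fs ± 2.45 kHz for integer k ≥ 0.
k=0: 2.45 kHz.
k=1: 8.8 kHz, 13.7 kHz.
k=2: 20.05 kHz, 24.95 kHz.
k=3: 31.3 kHz, 36.2 kHz.
Within [10.35 kHz, 22.5 kHz]: 13.7 kHz, 20.05 kHz.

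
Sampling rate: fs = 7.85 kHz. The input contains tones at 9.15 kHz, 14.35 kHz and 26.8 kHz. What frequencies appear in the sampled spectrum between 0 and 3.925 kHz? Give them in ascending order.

1.3 kHz, 1.35 kHz, 3.25 kHz

fs/2 = 3.925 kHz.
9.15 kHz mod fs = 1.3 kHz.
1.3 kHz ≤ fs/2 = 3.925 kHz, appears at 1.3 kHz.
14.35 kHz mod fs = 6.5 kHz.
6.5 kHz > fs/2 = 3.925 kHz, folds to fs − 6.5 kHz = 1.35 kHz.
26.8 kHz mod fs = 3.25 kHz.
3.25 kHz ≤ fs/2 = 3.925 kHz, appears at 3.25 kHz.
Distinct values: {1.3 kHz, 1.35 kHz, 3.25 kHz}.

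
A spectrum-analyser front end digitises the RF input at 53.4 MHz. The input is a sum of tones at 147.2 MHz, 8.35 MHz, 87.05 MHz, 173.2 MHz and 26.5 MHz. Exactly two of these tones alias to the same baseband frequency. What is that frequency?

fs/2 = 26.7 MHz.
147.2 MHz mod fs = 40.4 MHz.
40.4 MHz > fs/2 = 26.7 MHz, folds to fs − 40.4 MHz = 13 MHz.
8.35 MHz ≤ fs/2 = 26.7 MHz, passes unchanged.
87.05 MHz mod fs = 33.65 MHz.
33.65 MHz > fs/2 = 26.7 MHz, folds to fs − 33.65 MHz = 19.75 MHz.
173.2 MHz mod fs = 13 MHz.
13 MHz ≤ fs/2 = 26.7 MHz, appears at 13 MHz.
26.5 MHz ≤ fs/2 = 26.7 MHz, passes unchanged.
147.2 MHz and 173.2 MHz both map to 13 MHz.

13 MHz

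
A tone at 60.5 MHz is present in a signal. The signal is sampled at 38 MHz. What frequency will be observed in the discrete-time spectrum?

15.5 MHz

60.5 MHz mod fs = 22.5 MHz.
22.5 MHz > fs/2 = 19 MHz, folds to fs − 22.5 MHz = 15.5 MHz.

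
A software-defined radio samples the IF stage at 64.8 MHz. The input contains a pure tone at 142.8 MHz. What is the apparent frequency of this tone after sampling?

13.2 MHz

142.8 MHz mod fs = 13.2 MHz.
13.2 MHz ≤ fs/2 = 32.4 MHz, appears at 13.2 MHz.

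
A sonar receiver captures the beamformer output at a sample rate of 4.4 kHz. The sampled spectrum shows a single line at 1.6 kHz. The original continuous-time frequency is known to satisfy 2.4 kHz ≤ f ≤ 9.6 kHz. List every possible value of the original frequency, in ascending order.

2.8 kHz, 6 kHz, 7.2 kHz

Frequencies that alias to 1.6 kHz are k·fs ± 1.6 kHz for integer k ≥ 0.
k=0: 1.6 kHz.
k=1: 2.8 kHz, 6 kHz.
k=2: 7.2 kHz, 10.4 kHz.
k=3: 11.6 kHz, 14.8 kHz.
Within [2.4 kHz, 9.6 kHz]: 2.8 kHz, 6 kHz, 7.2 kHz.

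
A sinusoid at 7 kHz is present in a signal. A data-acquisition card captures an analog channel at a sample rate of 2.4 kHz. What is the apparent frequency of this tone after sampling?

0.2 kHz

7 kHz mod fs = 2.2 kHz.
2.2 kHz > fs/2 = 1.2 kHz, folds to fs − 2.2 kHz = 0.2 kHz.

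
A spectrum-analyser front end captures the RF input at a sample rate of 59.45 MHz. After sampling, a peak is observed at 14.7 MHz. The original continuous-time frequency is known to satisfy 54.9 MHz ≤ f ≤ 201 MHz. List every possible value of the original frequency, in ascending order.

Frequencies that alias to 14.7 MHz are k·fs ± 14.7 MHz for integer k ≥ 0.
k=0: 14.7 MHz.
k=1: 44.75 MHz, 74.15 MHz.
k=2: 104.2 MHz, 133.6 MHz.
k=3: 163.65 MHz, 193.05 MHz.
k=4: 223.1 MHz, 252.5 MHz.
Within [54.9 MHz, 201 MHz]: 74.15 MHz, 104.2 MHz, 133.6 MHz, 163.65 MHz, 193.05 MHz.

74.15 MHz, 104.2 MHz, 133.6 MHz, 163.65 MHz, 193.05 MHz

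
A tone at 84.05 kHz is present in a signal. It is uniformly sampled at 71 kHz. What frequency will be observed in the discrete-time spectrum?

84.05 kHz mod fs = 13.05 kHz.
13.05 kHz ≤ fs/2 = 35.5 kHz, appears at 13.05 kHz.

13.05 kHz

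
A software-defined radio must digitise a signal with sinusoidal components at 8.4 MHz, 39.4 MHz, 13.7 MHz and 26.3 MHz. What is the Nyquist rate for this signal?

Highest-frequency component: 39.4 MHz.
Nyquist rate = 2 × 39.4 MHz = 78.8 MHz.

78.8 MHz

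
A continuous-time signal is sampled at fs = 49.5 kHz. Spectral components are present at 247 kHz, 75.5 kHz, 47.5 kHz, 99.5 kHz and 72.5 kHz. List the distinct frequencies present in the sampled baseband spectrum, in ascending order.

0.5 kHz, 2 kHz, 23 kHz, 23.5 kHz

fs/2 = 24.75 kHz.
247 kHz mod fs = 49 kHz.
49 kHz > fs/2 = 24.75 kHz, folds to fs − 49 kHz = 0.5 kHz.
75.5 kHz mod fs = 26 kHz.
26 kHz > fs/2 = 24.75 kHz, folds to fs − 26 kHz = 23.5 kHz.
47.5 kHz > fs/2 = 24.75 kHz, folds to fs − 47.5 kHz = 2 kHz.
99.5 kHz mod fs = 0.5 kHz.
0.5 kHz ≤ fs/2 = 24.75 kHz, appears at 0.5 kHz.
72.5 kHz mod fs = 23 kHz.
23 kHz ≤ fs/2 = 24.75 kHz, appears at 23 kHz.
Distinct values: {0.5 kHz, 2 kHz, 23 kHz, 23.5 kHz}.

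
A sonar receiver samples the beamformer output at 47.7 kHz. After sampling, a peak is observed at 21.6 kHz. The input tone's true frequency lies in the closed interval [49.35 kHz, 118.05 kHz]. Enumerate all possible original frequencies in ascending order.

69.3 kHz, 73.8 kHz, 117 kHz

Frequencies that alias to 21.6 kHz are k·fs ± 21.6 kHz for integer k ≥ 0.
k=0: 21.6 kHz.
k=1: 26.1 kHz, 69.3 kHz.
k=2: 73.8 kHz, 117 kHz.
k=3: 121.5 kHz, 164.7 kHz.
Within [49.35 kHz, 118.05 kHz]: 69.3 kHz, 73.8 kHz, 117 kHz.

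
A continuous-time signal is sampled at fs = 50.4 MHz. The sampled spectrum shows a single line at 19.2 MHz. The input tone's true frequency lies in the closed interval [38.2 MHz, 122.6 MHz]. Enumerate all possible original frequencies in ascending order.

69.6 MHz, 81.6 MHz, 120 MHz

Frequencies that alias to 19.2 MHz are k·fs ± 19.2 MHz for integer k ≥ 0.
k=0: 19.2 MHz.
k=1: 31.2 MHz, 69.6 MHz.
k=2: 81.6 MHz, 120 MHz.
k=3: 132 MHz, 170.4 MHz.
Within [38.2 MHz, 122.6 MHz]: 69.6 MHz, 81.6 MHz, 120 MHz.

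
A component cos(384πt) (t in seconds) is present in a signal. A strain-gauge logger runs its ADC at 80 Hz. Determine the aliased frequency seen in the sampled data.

ω = 384π rad/s → f = ω/(2π) = 192 Hz.
192 Hz mod fs = 32 Hz.
32 Hz ≤ fs/2 = 40 Hz, appears at 32 Hz.

32 Hz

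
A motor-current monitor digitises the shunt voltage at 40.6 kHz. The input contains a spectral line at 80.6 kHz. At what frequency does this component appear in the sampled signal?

80.6 kHz mod fs = 40 kHz.
40 kHz > fs/2 = 20.3 kHz, folds to fs − 40 kHz = 0.6 kHz.

0.6 kHz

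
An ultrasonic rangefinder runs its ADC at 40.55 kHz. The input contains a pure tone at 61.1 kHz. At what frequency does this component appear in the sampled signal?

61.1 kHz mod fs = 20.55 kHz.
20.55 kHz > fs/2 = 20.275 kHz, folds to fs − 20.55 kHz = 20 kHz.

20 kHz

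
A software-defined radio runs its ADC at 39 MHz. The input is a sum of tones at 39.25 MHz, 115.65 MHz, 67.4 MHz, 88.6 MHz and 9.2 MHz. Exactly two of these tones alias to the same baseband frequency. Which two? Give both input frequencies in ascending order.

67.4 MHz, 88.6 MHz

fs/2 = 19.5 MHz.
39.25 MHz mod fs = 0.25 MHz.
0.25 MHz ≤ fs/2 = 19.5 MHz, appears at 0.25 MHz.
115.65 MHz mod fs = 37.65 MHz.
37.65 MHz > fs/2 = 19.5 MHz, folds to fs − 37.65 MHz = 1.35 MHz.
67.4 MHz mod fs = 28.4 MHz.
28.4 MHz > fs/2 = 19.5 MHz, folds to fs − 28.4 MHz = 10.6 MHz.
88.6 MHz mod fs = 10.6 MHz.
10.6 MHz ≤ fs/2 = 19.5 MHz, appears at 10.6 MHz.
9.2 MHz ≤ fs/2 = 19.5 MHz, passes unchanged.
67.4 MHz and 88.6 MHz both map to 10.6 MHz.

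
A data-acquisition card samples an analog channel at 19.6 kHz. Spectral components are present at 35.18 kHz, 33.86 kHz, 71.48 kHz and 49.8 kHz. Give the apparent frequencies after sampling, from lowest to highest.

fs/2 = 9.8 kHz.
35.18 kHz mod fs = 15.58 kHz.
15.58 kHz > fs/2 = 9.8 kHz, folds to fs − 15.58 kHz = 4.02 kHz.
33.86 kHz mod fs = 14.26 kHz.
14.26 kHz > fs/2 = 9.8 kHz, folds to fs − 14.26 kHz = 5.34 kHz.
71.48 kHz mod fs = 12.68 kHz.
12.68 kHz > fs/2 = 9.8 kHz, folds to fs − 12.68 kHz = 6.92 kHz.
49.8 kHz mod fs = 10.6 kHz.
10.6 kHz > fs/2 = 9.8 kHz, folds to fs − 10.6 kHz = 9 kHz.
Distinct values: {4.02 kHz, 5.34 kHz, 6.92 kHz, 9 kHz}.

4.02 kHz, 5.34 kHz, 6.92 kHz, 9 kHz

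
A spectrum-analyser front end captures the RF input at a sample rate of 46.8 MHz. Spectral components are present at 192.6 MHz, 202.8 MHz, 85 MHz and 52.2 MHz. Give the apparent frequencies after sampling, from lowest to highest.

fs/2 = 23.4 MHz.
192.6 MHz mod fs = 5.4 MHz.
5.4 MHz ≤ fs/2 = 23.4 MHz, appears at 5.4 MHz.
202.8 MHz mod fs = 15.6 MHz.
15.6 MHz ≤ fs/2 = 23.4 MHz, appears at 15.6 MHz.
85 MHz mod fs = 38.2 MHz.
38.2 MHz > fs/2 = 23.4 MHz, folds to fs − 38.2 MHz = 8.6 MHz.
52.2 MHz mod fs = 5.4 MHz.
5.4 MHz ≤ fs/2 = 23.4 MHz, appears at 5.4 MHz.
Distinct values: {5.4 MHz, 8.6 MHz, 15.6 MHz}.

5.4 MHz, 8.6 MHz, 15.6 MHz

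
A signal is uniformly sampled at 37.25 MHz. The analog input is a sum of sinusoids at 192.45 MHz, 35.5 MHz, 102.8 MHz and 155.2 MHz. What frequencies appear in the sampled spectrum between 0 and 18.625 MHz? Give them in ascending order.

fs/2 = 18.625 MHz.
192.45 MHz mod fs = 6.2 MHz.
6.2 MHz ≤ fs/2 = 18.625 MHz, appears at 6.2 MHz.
35.5 MHz > fs/2 = 18.625 MHz, folds to fs − 35.5 MHz = 1.75 MHz.
102.8 MHz mod fs = 28.3 MHz.
28.3 MHz > fs/2 = 18.625 MHz, folds to fs − 28.3 MHz = 8.95 MHz.
155.2 MHz mod fs = 6.2 MHz.
6.2 MHz ≤ fs/2 = 18.625 MHz, appears at 6.2 MHz.
Distinct values: {1.75 MHz, 6.2 MHz, 8.95 MHz}.

1.75 MHz, 6.2 MHz, 8.95 MHz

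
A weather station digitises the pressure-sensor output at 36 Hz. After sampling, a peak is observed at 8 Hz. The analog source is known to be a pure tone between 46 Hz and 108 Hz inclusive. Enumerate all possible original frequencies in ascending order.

64 Hz, 80 Hz, 100 Hz

Frequencies that alias to 8 Hz are k·fs ± 8 Hz for integer k ≥ 0.
k=0: 8 Hz.
k=1: 28 Hz, 44 Hz.
k=2: 64 Hz, 80 Hz.
k=3: 100 Hz, 116 Hz.
k=4: 136 Hz, 152 Hz.
Within [46 Hz, 108 Hz]: 64 Hz, 80 Hz, 100 Hz.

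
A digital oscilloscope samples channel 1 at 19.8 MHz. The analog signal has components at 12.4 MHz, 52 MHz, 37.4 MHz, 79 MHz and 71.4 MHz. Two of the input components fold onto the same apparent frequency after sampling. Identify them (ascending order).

fs/2 = 9.9 MHz.
12.4 MHz > fs/2 = 9.9 MHz, folds to fs − 12.4 MHz = 7.4 MHz.
52 MHz mod fs = 12.4 MHz.
12.4 MHz > fs/2 = 9.9 MHz, folds to fs − 12.4 MHz = 7.4 MHz.
37.4 MHz mod fs = 17.6 MHz.
17.6 MHz > fs/2 = 9.9 MHz, folds to fs − 17.6 MHz = 2.2 MHz.
79 MHz mod fs = 19.6 MHz.
19.6 MHz > fs/2 = 9.9 MHz, folds to fs − 19.6 MHz = 0.2 MHz.
71.4 MHz mod fs = 12 MHz.
12 MHz > fs/2 = 9.9 MHz, folds to fs − 12 MHz = 7.8 MHz.
12.4 MHz and 52 MHz both map to 7.4 MHz.

12.4 MHz, 52 MHz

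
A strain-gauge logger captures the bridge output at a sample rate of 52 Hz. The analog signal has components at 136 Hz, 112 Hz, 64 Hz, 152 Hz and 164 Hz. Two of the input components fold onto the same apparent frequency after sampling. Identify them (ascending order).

112 Hz, 164 Hz

fs/2 = 26 Hz.
136 Hz mod fs = 32 Hz.
32 Hz > fs/2 = 26 Hz, folds to fs − 32 Hz = 20 Hz.
112 Hz mod fs = 8 Hz.
8 Hz ≤ fs/2 = 26 Hz, appears at 8 Hz.
64 Hz mod fs = 12 Hz.
12 Hz ≤ fs/2 = 26 Hz, appears at 12 Hz.
152 Hz mod fs = 48 Hz.
48 Hz > fs/2 = 26 Hz, folds to fs − 48 Hz = 4 Hz.
164 Hz mod fs = 8 Hz.
8 Hz ≤ fs/2 = 26 Hz, appears at 8 Hz.
112 Hz and 164 Hz both map to 8 Hz.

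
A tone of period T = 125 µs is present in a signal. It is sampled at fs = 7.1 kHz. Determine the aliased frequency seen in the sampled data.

T = 125 µs → f = 1/T = 8 kHz.
8 kHz mod fs = 0.9 kHz.
0.9 kHz ≤ fs/2 = 3.55 kHz, appears at 0.9 kHz.

0.9 kHz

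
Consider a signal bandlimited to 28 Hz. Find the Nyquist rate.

Nyquist rate = 2 × 28 Hz = 56 Hz.

56 Hz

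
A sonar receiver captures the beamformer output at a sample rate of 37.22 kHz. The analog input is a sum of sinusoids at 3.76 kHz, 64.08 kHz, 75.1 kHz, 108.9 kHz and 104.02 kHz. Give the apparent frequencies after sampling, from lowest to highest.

0.66 kHz, 2.76 kHz, 3.76 kHz, 7.64 kHz, 10.36 kHz

fs/2 = 18.61 kHz.
3.76 kHz ≤ fs/2 = 18.61 kHz, passes unchanged.
64.08 kHz mod fs = 26.86 kHz.
26.86 kHz > fs/2 = 18.61 kHz, folds to fs − 26.86 kHz = 10.36 kHz.
75.1 kHz mod fs = 0.66 kHz.
0.66 kHz ≤ fs/2 = 18.61 kHz, appears at 0.66 kHz.
108.9 kHz mod fs = 34.46 kHz.
34.46 kHz > fs/2 = 18.61 kHz, folds to fs − 34.46 kHz = 2.76 kHz.
104.02 kHz mod fs = 29.58 kHz.
29.58 kHz > fs/2 = 18.61 kHz, folds to fs − 29.58 kHz = 7.64 kHz.
Distinct values: {0.66 kHz, 2.76 kHz, 3.76 kHz, 7.64 kHz, 10.36 kHz}.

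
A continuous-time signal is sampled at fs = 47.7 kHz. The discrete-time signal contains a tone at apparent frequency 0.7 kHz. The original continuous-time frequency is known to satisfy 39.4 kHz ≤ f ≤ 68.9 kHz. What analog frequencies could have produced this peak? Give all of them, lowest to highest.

47 kHz, 48.4 kHz

Frequencies that alias to 0.7 kHz are k·fs ± 0.7 kHz for integer k ≥ 0.
k=0: 0.7 kHz.
k=1: 47 kHz, 48.4 kHz.
k=2: 94.7 kHz, 96.1 kHz.
Within [39.4 kHz, 68.9 kHz]: 47 kHz, 48.4 kHz.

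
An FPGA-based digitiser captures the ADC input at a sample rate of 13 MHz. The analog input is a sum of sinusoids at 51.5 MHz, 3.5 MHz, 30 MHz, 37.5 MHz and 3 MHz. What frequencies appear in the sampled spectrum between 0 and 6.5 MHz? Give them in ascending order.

0.5 MHz, 1.5 MHz, 3 MHz, 3.5 MHz, 4 MHz

fs/2 = 6.5 MHz.
51.5 MHz mod fs = 12.5 MHz.
12.5 MHz > fs/2 = 6.5 MHz, folds to fs − 12.5 MHz = 0.5 MHz.
3.5 MHz ≤ fs/2 = 6.5 MHz, passes unchanged.
30 MHz mod fs = 4 MHz.
4 MHz ≤ fs/2 = 6.5 MHz, appears at 4 MHz.
37.5 MHz mod fs = 11.5 MHz.
11.5 MHz > fs/2 = 6.5 MHz, folds to fs − 11.5 MHz = 1.5 MHz.
3 MHz ≤ fs/2 = 6.5 MHz, passes unchanged.
Distinct values: {0.5 MHz, 1.5 MHz, 3 MHz, 3.5 MHz, 4 MHz}.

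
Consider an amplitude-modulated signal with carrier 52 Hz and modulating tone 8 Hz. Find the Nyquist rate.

AM sidebands sit at fc ± fm = 44 Hz and 60 Hz.
Highest-frequency component: 60 Hz.
Nyquist rate = 2 × 60 Hz = 120 Hz.

120 Hz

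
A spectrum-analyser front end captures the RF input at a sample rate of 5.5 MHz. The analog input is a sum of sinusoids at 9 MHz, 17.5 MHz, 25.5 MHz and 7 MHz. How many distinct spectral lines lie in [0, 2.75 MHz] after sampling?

fs/2 = 2.75 MHz.
9 MHz mod fs = 3.5 MHz.
3.5 MHz > fs/2 = 2.75 MHz, folds to fs − 3.5 MHz = 2 MHz.
17.5 MHz mod fs = 1 MHz.
1 MHz ≤ fs/2 = 2.75 MHz, appears at 1 MHz.
25.5 MHz mod fs = 3.5 MHz.
3.5 MHz > fs/2 = 2.75 MHz, folds to fs − 3.5 MHz = 2 MHz.
7 MHz mod fs = 1.5 MHz.
1.5 MHz ≤ fs/2 = 2.75 MHz, appears at 1.5 MHz.
Distinct values: {1 MHz, 1.5 MHz, 2 MHz} → 3.

3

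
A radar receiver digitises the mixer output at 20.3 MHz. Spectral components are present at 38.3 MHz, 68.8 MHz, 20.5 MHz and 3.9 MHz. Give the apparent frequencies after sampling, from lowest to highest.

0.2 MHz, 2.3 MHz, 3.9 MHz, 7.9 MHz

fs/2 = 10.15 MHz.
38.3 MHz mod fs = 18 MHz.
18 MHz > fs/2 = 10.15 MHz, folds to fs − 18 MHz = 2.3 MHz.
68.8 MHz mod fs = 7.9 MHz.
7.9 MHz ≤ fs/2 = 10.15 MHz, appears at 7.9 MHz.
20.5 MHz mod fs = 0.2 MHz.
0.2 MHz ≤ fs/2 = 10.15 MHz, appears at 0.2 MHz.
3.9 MHz ≤ fs/2 = 10.15 MHz, passes unchanged.
Distinct values: {0.2 MHz, 2.3 MHz, 3.9 MHz, 7.9 MHz}.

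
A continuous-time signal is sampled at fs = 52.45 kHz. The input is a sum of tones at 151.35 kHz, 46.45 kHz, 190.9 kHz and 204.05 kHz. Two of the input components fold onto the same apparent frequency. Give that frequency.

fs/2 = 26.225 kHz.
151.35 kHz mod fs = 46.45 kHz.
46.45 kHz > fs/2 = 26.225 kHz, folds to fs − 46.45 kHz = 6 kHz.
46.45 kHz > fs/2 = 26.225 kHz, folds to fs − 46.45 kHz = 6 kHz.
190.9 kHz mod fs = 33.55 kHz.
33.55 kHz > fs/2 = 26.225 kHz, folds to fs − 33.55 kHz = 18.9 kHz.
204.05 kHz mod fs = 46.7 kHz.
46.7 kHz > fs/2 = 26.225 kHz, folds to fs − 46.7 kHz = 5.75 kHz.
46.45 kHz and 151.35 kHz both map to 6 kHz.

6 kHz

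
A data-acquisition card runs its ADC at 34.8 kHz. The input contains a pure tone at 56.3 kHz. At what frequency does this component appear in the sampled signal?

13.3 kHz

56.3 kHz mod fs = 21.5 kHz.
21.5 kHz > fs/2 = 17.4 kHz, folds to fs − 21.5 kHz = 13.3 kHz.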